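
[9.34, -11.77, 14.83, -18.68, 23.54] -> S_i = 9.34*(-1.26)^i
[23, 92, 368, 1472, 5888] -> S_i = 23*4^i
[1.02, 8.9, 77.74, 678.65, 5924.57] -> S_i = 1.02*8.73^i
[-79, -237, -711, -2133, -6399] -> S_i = -79*3^i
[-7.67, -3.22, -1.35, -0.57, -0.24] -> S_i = -7.67*0.42^i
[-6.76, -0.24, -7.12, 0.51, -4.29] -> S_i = Random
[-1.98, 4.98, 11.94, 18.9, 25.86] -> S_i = -1.98 + 6.96*i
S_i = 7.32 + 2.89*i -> [7.32, 10.21, 13.1, 15.99, 18.88]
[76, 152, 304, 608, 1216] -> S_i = 76*2^i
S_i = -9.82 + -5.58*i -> [-9.82, -15.4, -20.98, -26.56, -32.14]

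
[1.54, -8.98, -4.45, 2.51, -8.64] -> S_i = Random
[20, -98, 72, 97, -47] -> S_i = Random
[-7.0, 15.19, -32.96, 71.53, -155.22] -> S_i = -7.00*(-2.17)^i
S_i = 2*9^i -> [2, 18, 162, 1458, 13122]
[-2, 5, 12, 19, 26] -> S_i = -2 + 7*i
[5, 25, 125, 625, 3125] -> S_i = 5*5^i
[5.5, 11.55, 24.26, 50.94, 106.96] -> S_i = 5.50*2.10^i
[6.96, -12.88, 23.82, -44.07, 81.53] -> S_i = 6.96*(-1.85)^i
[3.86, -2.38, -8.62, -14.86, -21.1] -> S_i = 3.86 + -6.24*i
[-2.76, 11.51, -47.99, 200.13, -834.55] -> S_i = -2.76*(-4.17)^i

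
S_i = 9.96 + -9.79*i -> [9.96, 0.17, -9.62, -19.41, -29.2]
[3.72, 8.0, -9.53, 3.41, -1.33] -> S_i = Random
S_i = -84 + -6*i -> [-84, -90, -96, -102, -108]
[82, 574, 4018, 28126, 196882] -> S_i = 82*7^i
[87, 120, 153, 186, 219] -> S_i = 87 + 33*i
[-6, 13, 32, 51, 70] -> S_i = -6 + 19*i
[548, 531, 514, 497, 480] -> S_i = 548 + -17*i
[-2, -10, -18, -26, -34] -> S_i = -2 + -8*i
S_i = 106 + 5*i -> [106, 111, 116, 121, 126]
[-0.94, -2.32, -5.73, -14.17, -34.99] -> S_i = -0.94*2.47^i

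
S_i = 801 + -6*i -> [801, 795, 789, 783, 777]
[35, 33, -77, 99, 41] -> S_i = Random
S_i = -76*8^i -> [-76, -608, -4864, -38912, -311296]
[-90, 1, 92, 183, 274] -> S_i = -90 + 91*i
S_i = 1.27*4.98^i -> [1.27, 6.32, 31.5, 156.85, 781.13]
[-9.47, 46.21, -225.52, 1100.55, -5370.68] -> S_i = -9.47*(-4.88)^i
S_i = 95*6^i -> [95, 570, 3420, 20520, 123120]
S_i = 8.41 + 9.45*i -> [8.41, 17.86, 27.31, 36.76, 46.21]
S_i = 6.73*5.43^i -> [6.73, 36.54, 198.43, 1077.49, 5850.79]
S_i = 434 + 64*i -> [434, 498, 562, 626, 690]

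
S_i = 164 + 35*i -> [164, 199, 234, 269, 304]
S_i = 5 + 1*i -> [5, 6, 7, 8, 9]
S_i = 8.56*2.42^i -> [8.56, 20.72, 50.13, 121.32, 293.59]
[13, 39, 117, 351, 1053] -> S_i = 13*3^i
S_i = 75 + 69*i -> [75, 144, 213, 282, 351]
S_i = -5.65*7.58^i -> [-5.65, -42.83, -324.63, -2460.69, -18651.99]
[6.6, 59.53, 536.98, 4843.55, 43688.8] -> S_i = 6.60*9.02^i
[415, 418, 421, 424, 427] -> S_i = 415 + 3*i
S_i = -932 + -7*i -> [-932, -939, -946, -953, -960]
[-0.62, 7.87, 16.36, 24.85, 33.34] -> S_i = -0.62 + 8.49*i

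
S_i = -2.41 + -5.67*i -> [-2.41, -8.08, -13.75, -19.42, -25.09]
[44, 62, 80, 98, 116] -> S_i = 44 + 18*i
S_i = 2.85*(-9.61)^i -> [2.85, -27.39, 263.2, -2529.39, 24307.39]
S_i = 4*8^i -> [4, 32, 256, 2048, 16384]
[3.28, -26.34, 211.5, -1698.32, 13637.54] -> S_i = 3.28*(-8.03)^i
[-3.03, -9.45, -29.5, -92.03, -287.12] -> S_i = -3.03*3.12^i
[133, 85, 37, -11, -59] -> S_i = 133 + -48*i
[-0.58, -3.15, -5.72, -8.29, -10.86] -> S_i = -0.58 + -2.57*i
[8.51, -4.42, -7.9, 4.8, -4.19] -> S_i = Random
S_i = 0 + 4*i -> [0, 4, 8, 12, 16]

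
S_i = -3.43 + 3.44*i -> [-3.43, 0.01, 3.45, 6.89, 10.33]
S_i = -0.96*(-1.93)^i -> [-0.96, 1.85, -3.58, 6.9, -13.32]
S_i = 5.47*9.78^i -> [5.47, 53.5, 523.2, 5116.86, 50042.93]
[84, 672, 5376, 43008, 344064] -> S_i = 84*8^i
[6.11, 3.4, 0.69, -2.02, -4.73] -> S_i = 6.11 + -2.71*i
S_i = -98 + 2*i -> [-98, -96, -94, -92, -90]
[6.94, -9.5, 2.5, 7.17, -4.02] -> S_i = Random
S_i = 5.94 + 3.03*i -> [5.94, 8.97, 12.0, 15.03, 18.06]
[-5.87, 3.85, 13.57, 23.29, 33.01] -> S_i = -5.87 + 9.72*i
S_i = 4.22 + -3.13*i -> [4.22, 1.09, -2.04, -5.17, -8.3]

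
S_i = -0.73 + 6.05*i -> [-0.73, 5.32, 11.37, 17.42, 23.47]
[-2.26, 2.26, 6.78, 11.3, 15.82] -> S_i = -2.26 + 4.52*i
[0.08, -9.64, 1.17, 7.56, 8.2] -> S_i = Random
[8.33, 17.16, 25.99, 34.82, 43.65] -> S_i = 8.33 + 8.83*i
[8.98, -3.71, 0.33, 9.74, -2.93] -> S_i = Random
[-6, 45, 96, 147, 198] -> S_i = -6 + 51*i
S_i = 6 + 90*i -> [6, 96, 186, 276, 366]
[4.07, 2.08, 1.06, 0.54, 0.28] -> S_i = 4.07*0.51^i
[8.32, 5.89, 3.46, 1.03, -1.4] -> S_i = 8.32 + -2.43*i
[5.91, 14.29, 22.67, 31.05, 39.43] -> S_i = 5.91 + 8.38*i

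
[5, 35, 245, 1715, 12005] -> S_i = 5*7^i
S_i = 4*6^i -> [4, 24, 144, 864, 5184]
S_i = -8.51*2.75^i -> [-8.51, -23.4, -64.36, -176.98, -486.7]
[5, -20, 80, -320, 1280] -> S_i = 5*-4^i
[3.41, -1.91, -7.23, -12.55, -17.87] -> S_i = 3.41 + -5.32*i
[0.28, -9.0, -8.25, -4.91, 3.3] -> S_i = Random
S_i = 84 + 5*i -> [84, 89, 94, 99, 104]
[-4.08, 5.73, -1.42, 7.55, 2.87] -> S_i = Random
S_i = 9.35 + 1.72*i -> [9.35, 11.07, 12.79, 14.51, 16.23]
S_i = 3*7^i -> [3, 21, 147, 1029, 7203]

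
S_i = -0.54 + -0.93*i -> [-0.54, -1.47, -2.4, -3.33, -4.26]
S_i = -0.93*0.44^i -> [-0.93, -0.41, -0.18, -0.08, -0.03]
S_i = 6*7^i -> [6, 42, 294, 2058, 14406]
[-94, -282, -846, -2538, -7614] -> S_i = -94*3^i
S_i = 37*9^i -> [37, 333, 2997, 26973, 242757]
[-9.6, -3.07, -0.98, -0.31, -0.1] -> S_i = -9.60*0.32^i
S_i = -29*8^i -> [-29, -232, -1856, -14848, -118784]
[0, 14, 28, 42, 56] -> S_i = 0 + 14*i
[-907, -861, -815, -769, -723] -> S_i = -907 + 46*i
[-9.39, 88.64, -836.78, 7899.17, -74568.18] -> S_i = -9.39*(-9.44)^i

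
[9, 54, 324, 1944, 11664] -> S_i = 9*6^i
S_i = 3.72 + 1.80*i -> [3.72, 5.52, 7.32, 9.12, 10.92]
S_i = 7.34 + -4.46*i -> [7.34, 2.88, -1.58, -6.04, -10.5]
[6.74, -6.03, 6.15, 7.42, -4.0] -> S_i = Random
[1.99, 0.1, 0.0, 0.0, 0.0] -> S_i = 1.99*0.05^i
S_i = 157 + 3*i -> [157, 160, 163, 166, 169]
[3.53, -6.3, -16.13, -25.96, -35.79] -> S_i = 3.53 + -9.83*i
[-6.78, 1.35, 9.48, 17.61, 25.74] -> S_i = -6.78 + 8.13*i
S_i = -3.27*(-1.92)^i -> [-3.27, 6.28, -12.05, 23.14, -44.44]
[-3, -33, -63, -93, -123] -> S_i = -3 + -30*i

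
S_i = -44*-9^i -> [-44, 396, -3564, 32076, -288684]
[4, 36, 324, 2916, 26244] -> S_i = 4*9^i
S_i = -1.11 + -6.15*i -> [-1.11, -7.26, -13.41, -19.56, -25.71]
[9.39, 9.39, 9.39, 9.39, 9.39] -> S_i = 9.39 + 0.00*i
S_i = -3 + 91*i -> [-3, 88, 179, 270, 361]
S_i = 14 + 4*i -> [14, 18, 22, 26, 30]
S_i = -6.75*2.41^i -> [-6.75, -16.27, -39.2, -94.48, -227.7]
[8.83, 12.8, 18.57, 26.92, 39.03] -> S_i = 8.83*1.45^i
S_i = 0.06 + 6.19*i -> [0.06, 6.25, 12.44, 18.63, 24.82]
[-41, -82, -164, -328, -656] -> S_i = -41*2^i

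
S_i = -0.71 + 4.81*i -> [-0.71, 4.1, 8.91, 13.72, 18.53]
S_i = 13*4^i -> [13, 52, 208, 832, 3328]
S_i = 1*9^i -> [1, 9, 81, 729, 6561]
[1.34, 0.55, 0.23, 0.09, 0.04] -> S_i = 1.34*0.41^i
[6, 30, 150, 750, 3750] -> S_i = 6*5^i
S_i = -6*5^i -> [-6, -30, -150, -750, -3750]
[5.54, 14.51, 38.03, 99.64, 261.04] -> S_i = 5.54*2.62^i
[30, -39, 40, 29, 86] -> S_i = Random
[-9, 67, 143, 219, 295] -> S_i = -9 + 76*i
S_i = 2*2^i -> [2, 4, 8, 16, 32]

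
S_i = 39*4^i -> [39, 156, 624, 2496, 9984]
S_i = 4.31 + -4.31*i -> [4.31, 0.0, -4.31, -8.62, -12.93]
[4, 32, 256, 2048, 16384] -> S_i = 4*8^i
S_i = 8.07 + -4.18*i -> [8.07, 3.89, -0.29, -4.47, -8.65]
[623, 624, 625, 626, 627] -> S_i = 623 + 1*i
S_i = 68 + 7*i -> [68, 75, 82, 89, 96]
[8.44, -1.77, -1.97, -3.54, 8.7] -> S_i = Random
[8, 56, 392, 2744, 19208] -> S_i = 8*7^i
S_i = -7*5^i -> [-7, -35, -175, -875, -4375]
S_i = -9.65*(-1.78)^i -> [-9.65, 17.18, -30.58, 54.42, -96.87]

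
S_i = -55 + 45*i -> [-55, -10, 35, 80, 125]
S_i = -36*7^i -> [-36, -252, -1764, -12348, -86436]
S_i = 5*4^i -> [5, 20, 80, 320, 1280]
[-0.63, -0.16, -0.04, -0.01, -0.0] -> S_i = -0.63*0.25^i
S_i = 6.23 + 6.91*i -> [6.23, 13.14, 20.05, 26.96, 33.87]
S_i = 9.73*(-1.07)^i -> [9.73, -10.41, 11.14, -11.92, 12.75]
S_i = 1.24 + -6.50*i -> [1.24, -5.26, -11.76, -18.26, -24.76]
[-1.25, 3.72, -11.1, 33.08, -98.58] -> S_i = -1.25*(-2.98)^i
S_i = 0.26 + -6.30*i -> [0.26, -6.04, -12.34, -18.64, -24.94]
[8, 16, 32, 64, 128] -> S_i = 8*2^i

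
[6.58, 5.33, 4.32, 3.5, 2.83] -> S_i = 6.58*0.81^i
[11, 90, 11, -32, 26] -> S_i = Random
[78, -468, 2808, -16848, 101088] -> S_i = 78*-6^i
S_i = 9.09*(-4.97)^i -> [9.09, -45.18, 224.53, -1115.92, 5546.12]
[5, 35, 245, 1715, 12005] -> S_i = 5*7^i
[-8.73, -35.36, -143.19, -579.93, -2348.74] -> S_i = -8.73*4.05^i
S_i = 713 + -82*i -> [713, 631, 549, 467, 385]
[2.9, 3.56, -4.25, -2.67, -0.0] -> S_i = Random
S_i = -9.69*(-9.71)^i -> [-9.69, 94.09, -913.61, 8871.18, -86139.17]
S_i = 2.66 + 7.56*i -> [2.66, 10.22, 17.78, 25.34, 32.9]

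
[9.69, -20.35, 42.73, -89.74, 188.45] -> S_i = 9.69*(-2.10)^i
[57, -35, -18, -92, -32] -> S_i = Random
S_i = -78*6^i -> [-78, -468, -2808, -16848, -101088]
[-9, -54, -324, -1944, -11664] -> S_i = -9*6^i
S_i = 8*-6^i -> [8, -48, 288, -1728, 10368]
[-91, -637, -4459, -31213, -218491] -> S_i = -91*7^i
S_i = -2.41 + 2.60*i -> [-2.41, 0.19, 2.79, 5.39, 7.99]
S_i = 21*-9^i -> [21, -189, 1701, -15309, 137781]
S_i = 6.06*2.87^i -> [6.06, 17.39, 49.92, 143.26, 411.15]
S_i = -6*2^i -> [-6, -12, -24, -48, -96]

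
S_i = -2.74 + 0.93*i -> [-2.74, -1.81, -0.88, 0.05, 0.98]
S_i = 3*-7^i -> [3, -21, 147, -1029, 7203]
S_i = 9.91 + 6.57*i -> [9.91, 16.48, 23.05, 29.62, 36.19]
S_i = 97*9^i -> [97, 873, 7857, 70713, 636417]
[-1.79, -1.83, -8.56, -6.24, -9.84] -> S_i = Random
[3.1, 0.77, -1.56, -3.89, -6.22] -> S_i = 3.10 + -2.33*i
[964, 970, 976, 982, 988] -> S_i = 964 + 6*i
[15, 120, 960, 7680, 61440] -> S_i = 15*8^i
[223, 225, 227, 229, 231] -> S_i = 223 + 2*i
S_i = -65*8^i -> [-65, -520, -4160, -33280, -266240]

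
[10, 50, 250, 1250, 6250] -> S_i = 10*5^i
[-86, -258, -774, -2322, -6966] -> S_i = -86*3^i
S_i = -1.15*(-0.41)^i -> [-1.15, 0.47, -0.19, 0.08, -0.03]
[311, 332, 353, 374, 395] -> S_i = 311 + 21*i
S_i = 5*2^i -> [5, 10, 20, 40, 80]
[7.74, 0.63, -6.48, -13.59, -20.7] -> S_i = 7.74 + -7.11*i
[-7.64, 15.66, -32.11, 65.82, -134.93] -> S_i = -7.64*(-2.05)^i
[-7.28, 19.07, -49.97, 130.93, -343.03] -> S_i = -7.28*(-2.62)^i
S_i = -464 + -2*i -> [-464, -466, -468, -470, -472]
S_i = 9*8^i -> [9, 72, 576, 4608, 36864]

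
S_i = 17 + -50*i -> [17, -33, -83, -133, -183]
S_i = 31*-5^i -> [31, -155, 775, -3875, 19375]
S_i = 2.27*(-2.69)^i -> [2.27, -6.11, 16.43, -44.19, 118.86]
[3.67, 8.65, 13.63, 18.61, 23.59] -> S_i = 3.67 + 4.98*i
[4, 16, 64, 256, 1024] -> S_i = 4*4^i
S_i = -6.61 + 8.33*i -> [-6.61, 1.72, 10.05, 18.38, 26.71]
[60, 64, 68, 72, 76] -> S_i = 60 + 4*i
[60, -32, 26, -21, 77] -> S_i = Random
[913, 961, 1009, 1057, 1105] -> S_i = 913 + 48*i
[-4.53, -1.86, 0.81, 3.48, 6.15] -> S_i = -4.53 + 2.67*i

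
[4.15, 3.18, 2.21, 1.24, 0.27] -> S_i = 4.15 + -0.97*i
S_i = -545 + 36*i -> [-545, -509, -473, -437, -401]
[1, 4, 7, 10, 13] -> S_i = 1 + 3*i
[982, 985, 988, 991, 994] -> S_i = 982 + 3*i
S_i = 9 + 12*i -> [9, 21, 33, 45, 57]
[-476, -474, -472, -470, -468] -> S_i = -476 + 2*i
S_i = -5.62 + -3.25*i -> [-5.62, -8.87, -12.12, -15.37, -18.62]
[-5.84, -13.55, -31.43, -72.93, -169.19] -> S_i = -5.84*2.32^i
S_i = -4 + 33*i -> [-4, 29, 62, 95, 128]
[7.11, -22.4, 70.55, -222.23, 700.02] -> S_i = 7.11*(-3.15)^i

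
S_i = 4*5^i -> [4, 20, 100, 500, 2500]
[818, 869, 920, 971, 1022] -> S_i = 818 + 51*i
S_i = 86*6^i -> [86, 516, 3096, 18576, 111456]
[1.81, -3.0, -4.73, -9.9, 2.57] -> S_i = Random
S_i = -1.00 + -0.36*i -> [-1.0, -1.36, -1.72, -2.08, -2.44]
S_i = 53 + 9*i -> [53, 62, 71, 80, 89]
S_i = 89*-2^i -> [89, -178, 356, -712, 1424]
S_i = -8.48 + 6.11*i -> [-8.48, -2.37, 3.74, 9.85, 15.96]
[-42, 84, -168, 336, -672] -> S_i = -42*-2^i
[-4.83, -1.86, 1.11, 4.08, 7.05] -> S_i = -4.83 + 2.97*i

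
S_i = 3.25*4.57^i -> [3.25, 14.85, 67.88, 310.19, 1417.58]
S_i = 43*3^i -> [43, 129, 387, 1161, 3483]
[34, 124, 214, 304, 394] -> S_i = 34 + 90*i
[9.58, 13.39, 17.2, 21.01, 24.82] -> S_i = 9.58 + 3.81*i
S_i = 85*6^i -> [85, 510, 3060, 18360, 110160]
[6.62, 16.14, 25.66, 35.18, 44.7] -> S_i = 6.62 + 9.52*i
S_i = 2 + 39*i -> [2, 41, 80, 119, 158]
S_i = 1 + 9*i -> [1, 10, 19, 28, 37]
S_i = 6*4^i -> [6, 24, 96, 384, 1536]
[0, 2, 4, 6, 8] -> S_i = 0 + 2*i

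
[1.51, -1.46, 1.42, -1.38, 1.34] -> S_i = 1.51*(-0.97)^i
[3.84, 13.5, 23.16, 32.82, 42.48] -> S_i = 3.84 + 9.66*i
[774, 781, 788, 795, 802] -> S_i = 774 + 7*i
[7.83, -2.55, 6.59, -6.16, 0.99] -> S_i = Random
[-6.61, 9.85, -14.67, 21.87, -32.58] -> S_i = -6.61*(-1.49)^i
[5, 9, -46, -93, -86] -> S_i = Random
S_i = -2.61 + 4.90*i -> [-2.61, 2.29, 7.19, 12.09, 16.99]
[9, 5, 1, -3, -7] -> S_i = 9 + -4*i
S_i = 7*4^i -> [7, 28, 112, 448, 1792]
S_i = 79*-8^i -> [79, -632, 5056, -40448, 323584]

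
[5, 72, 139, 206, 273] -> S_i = 5 + 67*i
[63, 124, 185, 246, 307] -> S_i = 63 + 61*i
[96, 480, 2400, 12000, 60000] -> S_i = 96*5^i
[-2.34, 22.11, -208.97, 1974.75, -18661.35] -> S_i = -2.34*(-9.45)^i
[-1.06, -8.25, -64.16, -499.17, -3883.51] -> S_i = -1.06*7.78^i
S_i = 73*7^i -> [73, 511, 3577, 25039, 175273]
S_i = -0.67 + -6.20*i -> [-0.67, -6.87, -13.07, -19.27, -25.47]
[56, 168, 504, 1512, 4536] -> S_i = 56*3^i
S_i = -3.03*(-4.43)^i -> [-3.03, 13.42, -59.46, 263.42, -1166.96]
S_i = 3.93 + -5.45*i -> [3.93, -1.52, -6.97, -12.42, -17.87]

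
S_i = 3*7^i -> [3, 21, 147, 1029, 7203]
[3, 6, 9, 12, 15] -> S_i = 3 + 3*i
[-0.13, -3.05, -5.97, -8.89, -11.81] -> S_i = -0.13 + -2.92*i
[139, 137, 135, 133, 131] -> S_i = 139 + -2*i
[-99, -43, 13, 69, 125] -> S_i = -99 + 56*i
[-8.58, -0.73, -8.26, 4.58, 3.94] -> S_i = Random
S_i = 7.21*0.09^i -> [7.21, 0.65, 0.06, 0.01, 0.0]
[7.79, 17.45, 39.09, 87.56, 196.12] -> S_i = 7.79*2.24^i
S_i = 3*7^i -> [3, 21, 147, 1029, 7203]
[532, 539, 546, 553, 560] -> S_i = 532 + 7*i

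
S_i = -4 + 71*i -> [-4, 67, 138, 209, 280]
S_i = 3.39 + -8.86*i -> [3.39, -5.47, -14.33, -23.19, -32.05]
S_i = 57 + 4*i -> [57, 61, 65, 69, 73]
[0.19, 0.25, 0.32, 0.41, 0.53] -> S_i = 0.19*1.29^i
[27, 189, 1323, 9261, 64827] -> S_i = 27*7^i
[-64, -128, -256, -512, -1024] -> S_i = -64*2^i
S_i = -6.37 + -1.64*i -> [-6.37, -8.01, -9.65, -11.29, -12.93]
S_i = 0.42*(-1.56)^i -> [0.42, -0.66, 1.02, -1.59, 2.49]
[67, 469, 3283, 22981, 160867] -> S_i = 67*7^i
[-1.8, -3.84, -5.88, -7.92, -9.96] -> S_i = -1.80 + -2.04*i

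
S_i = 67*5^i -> [67, 335, 1675, 8375, 41875]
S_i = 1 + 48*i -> [1, 49, 97, 145, 193]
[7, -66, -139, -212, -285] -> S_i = 7 + -73*i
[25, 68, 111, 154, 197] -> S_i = 25 + 43*i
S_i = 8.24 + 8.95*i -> [8.24, 17.19, 26.14, 35.09, 44.04]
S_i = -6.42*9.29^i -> [-6.42, -59.64, -554.07, -5147.33, -47818.71]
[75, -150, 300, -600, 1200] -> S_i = 75*-2^i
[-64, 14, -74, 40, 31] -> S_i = Random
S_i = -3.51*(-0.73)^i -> [-3.51, 2.56, -1.87, 1.37, -1.0]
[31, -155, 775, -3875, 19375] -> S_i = 31*-5^i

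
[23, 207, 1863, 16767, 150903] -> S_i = 23*9^i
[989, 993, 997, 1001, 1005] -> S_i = 989 + 4*i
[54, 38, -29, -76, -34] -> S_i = Random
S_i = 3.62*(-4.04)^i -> [3.62, -14.62, 59.08, -238.7, 964.35]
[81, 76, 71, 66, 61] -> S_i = 81 + -5*i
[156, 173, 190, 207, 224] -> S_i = 156 + 17*i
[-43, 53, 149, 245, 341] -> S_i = -43 + 96*i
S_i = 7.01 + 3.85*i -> [7.01, 10.86, 14.71, 18.56, 22.41]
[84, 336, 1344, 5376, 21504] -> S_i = 84*4^i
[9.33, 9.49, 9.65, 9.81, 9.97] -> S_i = 9.33 + 0.16*i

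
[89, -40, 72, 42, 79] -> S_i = Random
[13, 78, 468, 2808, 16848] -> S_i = 13*6^i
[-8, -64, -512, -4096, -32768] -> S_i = -8*8^i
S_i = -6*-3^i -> [-6, 18, -54, 162, -486]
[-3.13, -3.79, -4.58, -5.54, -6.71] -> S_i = -3.13*1.21^i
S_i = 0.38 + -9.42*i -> [0.38, -9.04, -18.46, -27.88, -37.3]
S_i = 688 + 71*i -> [688, 759, 830, 901, 972]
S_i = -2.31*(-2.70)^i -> [-2.31, 6.24, -16.84, 45.47, -122.76]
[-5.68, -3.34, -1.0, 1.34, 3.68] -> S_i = -5.68 + 2.34*i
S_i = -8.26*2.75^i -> [-8.26, -22.72, -62.47, -171.78, -472.4]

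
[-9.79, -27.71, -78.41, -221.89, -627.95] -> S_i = -9.79*2.83^i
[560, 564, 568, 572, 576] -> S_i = 560 + 4*i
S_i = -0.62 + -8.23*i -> [-0.62, -8.85, -17.08, -25.31, -33.54]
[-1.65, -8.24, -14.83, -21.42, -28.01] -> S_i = -1.65 + -6.59*i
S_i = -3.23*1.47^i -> [-3.23, -4.75, -6.98, -10.26, -15.08]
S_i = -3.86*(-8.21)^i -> [-3.86, 31.69, -260.18, 2136.08, -17537.19]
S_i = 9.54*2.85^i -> [9.54, 27.19, 77.49, 220.84, 629.4]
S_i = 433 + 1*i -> [433, 434, 435, 436, 437]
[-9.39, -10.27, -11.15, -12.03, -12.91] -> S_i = -9.39 + -0.88*i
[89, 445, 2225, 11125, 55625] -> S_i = 89*5^i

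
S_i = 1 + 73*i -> [1, 74, 147, 220, 293]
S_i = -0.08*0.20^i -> [-0.08, -0.02, -0.0, -0.0, -0.0]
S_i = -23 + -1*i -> [-23, -24, -25, -26, -27]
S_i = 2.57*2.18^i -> [2.57, 5.6, 12.21, 26.63, 58.04]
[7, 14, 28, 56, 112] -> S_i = 7*2^i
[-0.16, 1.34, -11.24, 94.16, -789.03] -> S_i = -0.16*(-8.38)^i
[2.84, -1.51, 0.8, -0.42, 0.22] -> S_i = 2.84*(-0.53)^i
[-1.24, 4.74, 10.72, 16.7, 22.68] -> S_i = -1.24 + 5.98*i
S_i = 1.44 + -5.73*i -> [1.44, -4.29, -10.02, -15.75, -21.48]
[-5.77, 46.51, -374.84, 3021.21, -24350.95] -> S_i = -5.77*(-8.06)^i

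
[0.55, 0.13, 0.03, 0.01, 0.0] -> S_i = 0.55*0.24^i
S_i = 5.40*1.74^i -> [5.4, 9.4, 16.35, 28.45, 49.5]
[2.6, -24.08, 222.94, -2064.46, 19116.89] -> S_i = 2.60*(-9.26)^i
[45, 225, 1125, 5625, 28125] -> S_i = 45*5^i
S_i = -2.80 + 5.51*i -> [-2.8, 2.71, 8.22, 13.73, 19.24]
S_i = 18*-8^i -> [18, -144, 1152, -9216, 73728]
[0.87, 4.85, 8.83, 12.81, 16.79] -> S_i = 0.87 + 3.98*i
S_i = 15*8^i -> [15, 120, 960, 7680, 61440]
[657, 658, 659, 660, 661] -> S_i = 657 + 1*i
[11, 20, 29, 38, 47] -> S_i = 11 + 9*i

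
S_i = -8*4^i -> [-8, -32, -128, -512, -2048]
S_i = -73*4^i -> [-73, -292, -1168, -4672, -18688]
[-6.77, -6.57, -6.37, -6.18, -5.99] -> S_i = -6.77*0.97^i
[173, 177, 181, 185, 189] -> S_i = 173 + 4*i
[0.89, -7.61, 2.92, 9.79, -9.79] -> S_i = Random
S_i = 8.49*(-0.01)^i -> [8.49, -0.08, 0.0, -0.0, 0.0]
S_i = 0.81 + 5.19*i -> [0.81, 6.0, 11.19, 16.38, 21.57]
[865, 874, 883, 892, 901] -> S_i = 865 + 9*i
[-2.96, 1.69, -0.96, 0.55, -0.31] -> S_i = -2.96*(-0.57)^i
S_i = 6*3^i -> [6, 18, 54, 162, 486]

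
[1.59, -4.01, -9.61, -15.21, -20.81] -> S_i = 1.59 + -5.60*i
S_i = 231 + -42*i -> [231, 189, 147, 105, 63]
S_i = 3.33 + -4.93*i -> [3.33, -1.6, -6.53, -11.46, -16.39]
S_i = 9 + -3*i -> [9, 6, 3, 0, -3]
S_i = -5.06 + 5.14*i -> [-5.06, 0.08, 5.22, 10.36, 15.5]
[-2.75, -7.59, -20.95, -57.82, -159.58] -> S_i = -2.75*2.76^i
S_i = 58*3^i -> [58, 174, 522, 1566, 4698]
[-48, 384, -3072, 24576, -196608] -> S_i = -48*-8^i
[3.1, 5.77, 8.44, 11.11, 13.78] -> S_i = 3.10 + 2.67*i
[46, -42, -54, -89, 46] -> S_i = Random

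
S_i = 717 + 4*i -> [717, 721, 725, 729, 733]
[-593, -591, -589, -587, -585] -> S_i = -593 + 2*i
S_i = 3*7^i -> [3, 21, 147, 1029, 7203]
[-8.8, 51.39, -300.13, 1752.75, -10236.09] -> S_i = -8.80*(-5.84)^i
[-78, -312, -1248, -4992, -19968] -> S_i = -78*4^i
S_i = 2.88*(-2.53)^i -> [2.88, -7.29, 18.43, -46.64, 118.0]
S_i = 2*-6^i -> [2, -12, 72, -432, 2592]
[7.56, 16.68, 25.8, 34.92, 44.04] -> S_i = 7.56 + 9.12*i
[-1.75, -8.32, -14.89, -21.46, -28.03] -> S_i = -1.75 + -6.57*i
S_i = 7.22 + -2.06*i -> [7.22, 5.16, 3.1, 1.04, -1.02]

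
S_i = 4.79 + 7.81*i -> [4.79, 12.6, 20.41, 28.22, 36.03]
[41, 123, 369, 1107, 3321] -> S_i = 41*3^i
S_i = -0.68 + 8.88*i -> [-0.68, 8.2, 17.08, 25.96, 34.84]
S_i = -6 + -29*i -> [-6, -35, -64, -93, -122]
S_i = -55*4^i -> [-55, -220, -880, -3520, -14080]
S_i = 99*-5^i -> [99, -495, 2475, -12375, 61875]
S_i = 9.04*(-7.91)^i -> [9.04, -71.51, 565.62, -4474.02, 35389.49]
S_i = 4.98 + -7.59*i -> [4.98, -2.61, -10.2, -17.79, -25.38]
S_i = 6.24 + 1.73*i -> [6.24, 7.97, 9.7, 11.43, 13.16]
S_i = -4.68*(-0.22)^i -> [-4.68, 1.03, -0.23, 0.05, -0.01]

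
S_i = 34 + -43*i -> [34, -9, -52, -95, -138]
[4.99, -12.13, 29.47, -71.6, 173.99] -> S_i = 4.99*(-2.43)^i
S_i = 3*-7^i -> [3, -21, 147, -1029, 7203]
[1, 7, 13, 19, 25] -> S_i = 1 + 6*i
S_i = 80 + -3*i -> [80, 77, 74, 71, 68]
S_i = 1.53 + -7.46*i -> [1.53, -5.93, -13.39, -20.85, -28.31]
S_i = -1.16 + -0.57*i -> [-1.16, -1.73, -2.3, -2.87, -3.44]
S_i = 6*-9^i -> [6, -54, 486, -4374, 39366]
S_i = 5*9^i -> [5, 45, 405, 3645, 32805]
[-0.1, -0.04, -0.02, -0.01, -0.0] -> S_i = -0.10*0.39^i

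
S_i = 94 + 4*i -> [94, 98, 102, 106, 110]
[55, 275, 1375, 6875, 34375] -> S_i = 55*5^i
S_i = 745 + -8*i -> [745, 737, 729, 721, 713]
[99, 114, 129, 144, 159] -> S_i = 99 + 15*i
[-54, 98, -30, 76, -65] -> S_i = Random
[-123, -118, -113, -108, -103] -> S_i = -123 + 5*i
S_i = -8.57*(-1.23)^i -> [-8.57, 10.54, -12.97, 15.95, -19.62]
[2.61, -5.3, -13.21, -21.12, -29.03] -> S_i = 2.61 + -7.91*i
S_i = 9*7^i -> [9, 63, 441, 3087, 21609]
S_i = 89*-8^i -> [89, -712, 5696, -45568, 364544]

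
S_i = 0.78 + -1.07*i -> [0.78, -0.29, -1.36, -2.43, -3.5]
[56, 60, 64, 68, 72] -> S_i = 56 + 4*i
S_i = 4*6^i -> [4, 24, 144, 864, 5184]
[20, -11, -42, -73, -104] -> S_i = 20 + -31*i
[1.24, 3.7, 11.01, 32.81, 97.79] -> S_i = 1.24*2.98^i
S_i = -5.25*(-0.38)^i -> [-5.25, 2.0, -0.76, 0.29, -0.11]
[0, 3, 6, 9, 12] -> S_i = 0 + 3*i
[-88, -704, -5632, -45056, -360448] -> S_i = -88*8^i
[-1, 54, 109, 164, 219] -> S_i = -1 + 55*i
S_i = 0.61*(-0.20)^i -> [0.61, -0.12, 0.02, -0.0, 0.0]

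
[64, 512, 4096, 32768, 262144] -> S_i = 64*8^i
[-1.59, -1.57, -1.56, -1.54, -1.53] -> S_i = -1.59*0.99^i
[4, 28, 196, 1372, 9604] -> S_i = 4*7^i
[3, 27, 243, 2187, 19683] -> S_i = 3*9^i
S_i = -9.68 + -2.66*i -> [-9.68, -12.34, -15.0, -17.66, -20.32]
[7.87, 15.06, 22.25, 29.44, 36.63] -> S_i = 7.87 + 7.19*i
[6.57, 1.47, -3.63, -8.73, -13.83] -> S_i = 6.57 + -5.10*i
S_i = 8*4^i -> [8, 32, 128, 512, 2048]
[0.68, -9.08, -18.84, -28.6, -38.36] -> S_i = 0.68 + -9.76*i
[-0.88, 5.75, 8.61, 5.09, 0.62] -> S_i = Random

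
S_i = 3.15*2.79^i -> [3.15, 8.79, 24.52, 68.41, 190.87]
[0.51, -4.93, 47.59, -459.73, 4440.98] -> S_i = 0.51*(-9.66)^i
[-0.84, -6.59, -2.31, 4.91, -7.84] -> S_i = Random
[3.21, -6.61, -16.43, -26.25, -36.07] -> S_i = 3.21 + -9.82*i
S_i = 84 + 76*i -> [84, 160, 236, 312, 388]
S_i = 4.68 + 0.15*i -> [4.68, 4.83, 4.98, 5.13, 5.28]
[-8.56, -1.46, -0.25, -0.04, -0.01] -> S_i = -8.56*0.17^i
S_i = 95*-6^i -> [95, -570, 3420, -20520, 123120]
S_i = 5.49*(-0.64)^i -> [5.49, -3.51, 2.25, -1.44, 0.92]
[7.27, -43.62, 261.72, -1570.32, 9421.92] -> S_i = 7.27*(-6.00)^i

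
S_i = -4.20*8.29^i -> [-4.2, -34.82, -288.64, -2392.84, -19836.61]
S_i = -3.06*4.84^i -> [-3.06, -14.81, -71.68, -346.94, -1679.2]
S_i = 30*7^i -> [30, 210, 1470, 10290, 72030]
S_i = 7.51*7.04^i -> [7.51, 52.87, 372.21, 2620.34, 18447.2]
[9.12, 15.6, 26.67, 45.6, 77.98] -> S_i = 9.12*1.71^i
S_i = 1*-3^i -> [1, -3, 9, -27, 81]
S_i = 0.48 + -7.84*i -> [0.48, -7.36, -15.2, -23.04, -30.88]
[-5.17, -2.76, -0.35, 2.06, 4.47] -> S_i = -5.17 + 2.41*i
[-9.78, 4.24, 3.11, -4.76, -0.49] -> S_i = Random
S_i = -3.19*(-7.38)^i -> [-3.19, 23.54, -173.74, 1282.21, -9462.72]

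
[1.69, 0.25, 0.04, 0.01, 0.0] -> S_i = 1.69*0.15^i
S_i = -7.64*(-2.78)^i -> [-7.64, 21.24, -59.04, 164.15, -456.32]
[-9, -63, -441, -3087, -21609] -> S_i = -9*7^i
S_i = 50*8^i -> [50, 400, 3200, 25600, 204800]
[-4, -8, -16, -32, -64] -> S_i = -4*2^i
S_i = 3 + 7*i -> [3, 10, 17, 24, 31]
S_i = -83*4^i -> [-83, -332, -1328, -5312, -21248]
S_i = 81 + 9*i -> [81, 90, 99, 108, 117]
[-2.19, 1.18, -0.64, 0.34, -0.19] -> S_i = -2.19*(-0.54)^i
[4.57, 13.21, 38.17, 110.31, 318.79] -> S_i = 4.57*2.89^i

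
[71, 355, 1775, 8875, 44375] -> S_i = 71*5^i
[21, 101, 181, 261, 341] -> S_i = 21 + 80*i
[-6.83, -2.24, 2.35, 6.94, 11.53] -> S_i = -6.83 + 4.59*i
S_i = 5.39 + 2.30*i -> [5.39, 7.69, 9.99, 12.29, 14.59]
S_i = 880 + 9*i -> [880, 889, 898, 907, 916]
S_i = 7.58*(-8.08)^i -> [7.58, -61.25, 494.87, -3998.56, 32308.34]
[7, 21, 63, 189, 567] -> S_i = 7*3^i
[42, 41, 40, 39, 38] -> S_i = 42 + -1*i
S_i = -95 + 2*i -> [-95, -93, -91, -89, -87]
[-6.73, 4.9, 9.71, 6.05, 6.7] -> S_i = Random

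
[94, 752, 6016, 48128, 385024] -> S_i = 94*8^i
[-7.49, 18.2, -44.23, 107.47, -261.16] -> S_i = -7.49*(-2.43)^i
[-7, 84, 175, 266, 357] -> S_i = -7 + 91*i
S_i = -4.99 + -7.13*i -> [-4.99, -12.12, -19.25, -26.38, -33.51]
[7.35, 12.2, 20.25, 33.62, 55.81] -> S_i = 7.35*1.66^i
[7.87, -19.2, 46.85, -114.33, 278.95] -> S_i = 7.87*(-2.44)^i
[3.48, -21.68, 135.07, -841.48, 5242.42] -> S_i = 3.48*(-6.23)^i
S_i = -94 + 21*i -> [-94, -73, -52, -31, -10]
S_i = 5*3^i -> [5, 15, 45, 135, 405]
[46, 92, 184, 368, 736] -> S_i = 46*2^i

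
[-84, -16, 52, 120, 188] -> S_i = -84 + 68*i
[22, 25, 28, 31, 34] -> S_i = 22 + 3*i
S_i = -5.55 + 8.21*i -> [-5.55, 2.66, 10.87, 19.08, 27.29]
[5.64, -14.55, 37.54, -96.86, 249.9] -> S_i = 5.64*(-2.58)^i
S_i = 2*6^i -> [2, 12, 72, 432, 2592]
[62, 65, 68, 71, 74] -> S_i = 62 + 3*i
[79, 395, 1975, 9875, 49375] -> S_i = 79*5^i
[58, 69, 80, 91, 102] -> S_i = 58 + 11*i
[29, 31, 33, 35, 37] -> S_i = 29 + 2*i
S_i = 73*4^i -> [73, 292, 1168, 4672, 18688]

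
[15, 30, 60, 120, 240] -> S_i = 15*2^i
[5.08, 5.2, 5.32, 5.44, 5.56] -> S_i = 5.08 + 0.12*i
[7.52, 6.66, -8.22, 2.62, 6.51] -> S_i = Random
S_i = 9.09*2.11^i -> [9.09, 19.18, 40.47, 85.39, 180.17]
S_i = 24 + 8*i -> [24, 32, 40, 48, 56]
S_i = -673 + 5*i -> [-673, -668, -663, -658, -653]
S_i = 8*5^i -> [8, 40, 200, 1000, 5000]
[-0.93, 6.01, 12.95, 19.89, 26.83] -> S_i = -0.93 + 6.94*i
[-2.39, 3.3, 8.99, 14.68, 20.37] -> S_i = -2.39 + 5.69*i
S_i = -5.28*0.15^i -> [-5.28, -0.79, -0.12, -0.02, -0.0]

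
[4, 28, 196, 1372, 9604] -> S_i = 4*7^i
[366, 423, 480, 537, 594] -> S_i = 366 + 57*i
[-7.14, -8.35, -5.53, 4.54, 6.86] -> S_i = Random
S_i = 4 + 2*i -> [4, 6, 8, 10, 12]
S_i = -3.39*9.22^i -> [-3.39, -31.26, -288.18, -2657.01, -24497.59]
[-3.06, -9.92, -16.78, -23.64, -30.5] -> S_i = -3.06 + -6.86*i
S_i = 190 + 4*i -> [190, 194, 198, 202, 206]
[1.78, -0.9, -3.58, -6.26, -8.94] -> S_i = 1.78 + -2.68*i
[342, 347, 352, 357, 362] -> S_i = 342 + 5*i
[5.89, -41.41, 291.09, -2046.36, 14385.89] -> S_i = 5.89*(-7.03)^i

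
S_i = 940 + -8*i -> [940, 932, 924, 916, 908]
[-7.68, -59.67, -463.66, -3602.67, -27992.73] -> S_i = -7.68*7.77^i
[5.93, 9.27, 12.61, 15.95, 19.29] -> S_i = 5.93 + 3.34*i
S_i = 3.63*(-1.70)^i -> [3.63, -6.17, 10.49, -17.83, 30.32]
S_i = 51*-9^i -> [51, -459, 4131, -37179, 334611]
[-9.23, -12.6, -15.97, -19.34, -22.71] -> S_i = -9.23 + -3.37*i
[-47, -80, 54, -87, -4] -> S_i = Random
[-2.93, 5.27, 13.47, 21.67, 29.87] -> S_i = -2.93 + 8.20*i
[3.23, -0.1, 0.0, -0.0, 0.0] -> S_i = 3.23*(-0.03)^i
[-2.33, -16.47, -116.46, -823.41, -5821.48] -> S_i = -2.33*7.07^i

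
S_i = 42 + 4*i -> [42, 46, 50, 54, 58]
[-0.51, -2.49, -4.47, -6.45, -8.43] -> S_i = -0.51 + -1.98*i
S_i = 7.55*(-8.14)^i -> [7.55, -61.46, 500.26, -4072.12, 33147.03]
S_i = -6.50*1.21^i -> [-6.5, -7.86, -9.52, -11.52, -13.93]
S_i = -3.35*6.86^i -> [-3.35, -22.98, -157.65, -1081.48, -7418.93]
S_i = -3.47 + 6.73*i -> [-3.47, 3.26, 9.99, 16.72, 23.45]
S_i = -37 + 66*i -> [-37, 29, 95, 161, 227]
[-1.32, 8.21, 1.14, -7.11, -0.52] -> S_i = Random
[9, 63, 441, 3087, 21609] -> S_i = 9*7^i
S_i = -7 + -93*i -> [-7, -100, -193, -286, -379]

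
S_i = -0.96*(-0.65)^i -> [-0.96, 0.62, -0.41, 0.26, -0.17]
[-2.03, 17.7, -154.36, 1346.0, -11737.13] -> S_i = -2.03*(-8.72)^i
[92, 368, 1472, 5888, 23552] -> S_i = 92*4^i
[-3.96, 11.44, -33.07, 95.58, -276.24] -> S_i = -3.96*(-2.89)^i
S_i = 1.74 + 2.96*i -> [1.74, 4.7, 7.66, 10.62, 13.58]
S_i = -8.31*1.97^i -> [-8.31, -16.37, -32.25, -63.53, -125.16]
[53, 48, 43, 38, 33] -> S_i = 53 + -5*i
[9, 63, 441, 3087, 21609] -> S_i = 9*7^i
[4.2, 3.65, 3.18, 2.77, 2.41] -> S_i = 4.20*0.87^i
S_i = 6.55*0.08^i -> [6.55, 0.52, 0.04, 0.0, 0.0]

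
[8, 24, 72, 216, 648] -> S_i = 8*3^i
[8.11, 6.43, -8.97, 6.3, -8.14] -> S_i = Random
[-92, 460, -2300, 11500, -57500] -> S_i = -92*-5^i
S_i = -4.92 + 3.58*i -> [-4.92, -1.34, 2.24, 5.82, 9.4]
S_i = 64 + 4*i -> [64, 68, 72, 76, 80]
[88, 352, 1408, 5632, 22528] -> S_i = 88*4^i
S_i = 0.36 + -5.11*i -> [0.36, -4.75, -9.86, -14.97, -20.08]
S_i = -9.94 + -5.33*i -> [-9.94, -15.27, -20.6, -25.93, -31.26]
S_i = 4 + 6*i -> [4, 10, 16, 22, 28]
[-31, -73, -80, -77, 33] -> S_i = Random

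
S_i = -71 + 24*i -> [-71, -47, -23, 1, 25]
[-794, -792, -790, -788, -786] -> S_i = -794 + 2*i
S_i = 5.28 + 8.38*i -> [5.28, 13.66, 22.04, 30.42, 38.8]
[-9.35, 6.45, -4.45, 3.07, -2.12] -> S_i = -9.35*(-0.69)^i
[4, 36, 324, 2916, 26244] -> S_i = 4*9^i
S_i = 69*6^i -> [69, 414, 2484, 14904, 89424]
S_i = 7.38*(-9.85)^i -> [7.38, -72.69, 716.03, -7052.86, 69470.64]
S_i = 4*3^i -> [4, 12, 36, 108, 324]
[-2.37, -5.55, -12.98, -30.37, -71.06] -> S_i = -2.37*2.34^i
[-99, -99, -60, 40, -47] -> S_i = Random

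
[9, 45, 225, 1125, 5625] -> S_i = 9*5^i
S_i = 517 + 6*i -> [517, 523, 529, 535, 541]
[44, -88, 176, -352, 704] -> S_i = 44*-2^i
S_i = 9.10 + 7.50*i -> [9.1, 16.6, 24.1, 31.6, 39.1]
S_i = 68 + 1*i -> [68, 69, 70, 71, 72]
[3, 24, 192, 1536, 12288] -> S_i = 3*8^i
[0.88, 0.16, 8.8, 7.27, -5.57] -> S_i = Random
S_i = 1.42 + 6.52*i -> [1.42, 7.94, 14.46, 20.98, 27.5]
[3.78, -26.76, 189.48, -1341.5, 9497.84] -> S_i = 3.78*(-7.08)^i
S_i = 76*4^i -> [76, 304, 1216, 4864, 19456]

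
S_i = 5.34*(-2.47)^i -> [5.34, -13.19, 32.58, -80.47, 198.76]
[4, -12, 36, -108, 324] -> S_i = 4*-3^i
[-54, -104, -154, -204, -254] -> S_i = -54 + -50*i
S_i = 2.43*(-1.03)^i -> [2.43, -2.5, 2.58, -2.66, 2.73]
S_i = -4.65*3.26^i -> [-4.65, -15.16, -49.42, -161.1, -525.2]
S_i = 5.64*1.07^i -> [5.64, 6.03, 6.46, 6.91, 7.39]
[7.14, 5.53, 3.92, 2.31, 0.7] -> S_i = 7.14 + -1.61*i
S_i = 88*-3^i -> [88, -264, 792, -2376, 7128]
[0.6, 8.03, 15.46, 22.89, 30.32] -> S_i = 0.60 + 7.43*i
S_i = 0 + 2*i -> [0, 2, 4, 6, 8]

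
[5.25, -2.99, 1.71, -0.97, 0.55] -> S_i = 5.25*(-0.57)^i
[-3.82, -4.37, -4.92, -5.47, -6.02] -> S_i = -3.82 + -0.55*i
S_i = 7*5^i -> [7, 35, 175, 875, 4375]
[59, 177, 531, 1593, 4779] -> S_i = 59*3^i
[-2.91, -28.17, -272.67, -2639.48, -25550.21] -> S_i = -2.91*9.68^i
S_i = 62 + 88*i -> [62, 150, 238, 326, 414]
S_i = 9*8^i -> [9, 72, 576, 4608, 36864]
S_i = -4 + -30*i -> [-4, -34, -64, -94, -124]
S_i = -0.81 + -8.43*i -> [-0.81, -9.24, -17.67, -26.1, -34.53]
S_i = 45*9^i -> [45, 405, 3645, 32805, 295245]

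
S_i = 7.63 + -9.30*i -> [7.63, -1.67, -10.97, -20.27, -29.57]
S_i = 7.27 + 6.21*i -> [7.27, 13.48, 19.69, 25.9, 32.11]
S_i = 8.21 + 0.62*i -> [8.21, 8.83, 9.45, 10.07, 10.69]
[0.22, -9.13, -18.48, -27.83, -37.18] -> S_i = 0.22 + -9.35*i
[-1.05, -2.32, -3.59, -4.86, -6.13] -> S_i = -1.05 + -1.27*i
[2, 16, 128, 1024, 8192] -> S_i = 2*8^i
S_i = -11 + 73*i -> [-11, 62, 135, 208, 281]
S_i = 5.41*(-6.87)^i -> [5.41, -37.17, 255.34, -1754.15, 12051.03]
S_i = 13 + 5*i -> [13, 18, 23, 28, 33]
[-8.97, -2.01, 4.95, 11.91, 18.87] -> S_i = -8.97 + 6.96*i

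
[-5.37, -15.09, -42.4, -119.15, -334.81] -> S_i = -5.37*2.81^i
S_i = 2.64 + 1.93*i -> [2.64, 4.57, 6.5, 8.43, 10.36]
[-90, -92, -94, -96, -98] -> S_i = -90 + -2*i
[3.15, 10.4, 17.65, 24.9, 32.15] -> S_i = 3.15 + 7.25*i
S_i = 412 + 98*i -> [412, 510, 608, 706, 804]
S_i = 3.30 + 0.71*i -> [3.3, 4.01, 4.72, 5.43, 6.14]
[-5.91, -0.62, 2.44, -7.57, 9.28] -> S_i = Random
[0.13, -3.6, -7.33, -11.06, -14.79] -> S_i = 0.13 + -3.73*i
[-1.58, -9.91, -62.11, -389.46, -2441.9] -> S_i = -1.58*6.27^i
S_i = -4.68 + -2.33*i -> [-4.68, -7.01, -9.34, -11.67, -14.0]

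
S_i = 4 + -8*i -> [4, -4, -12, -20, -28]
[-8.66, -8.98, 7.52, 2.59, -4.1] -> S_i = Random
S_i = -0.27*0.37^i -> [-0.27, -0.1, -0.04, -0.01, -0.01]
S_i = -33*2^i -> [-33, -66, -132, -264, -528]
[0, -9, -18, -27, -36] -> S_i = 0 + -9*i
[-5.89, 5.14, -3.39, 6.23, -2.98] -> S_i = Random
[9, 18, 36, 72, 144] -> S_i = 9*2^i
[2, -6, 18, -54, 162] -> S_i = 2*-3^i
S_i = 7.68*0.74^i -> [7.68, 5.68, 4.21, 3.11, 2.3]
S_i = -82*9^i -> [-82, -738, -6642, -59778, -538002]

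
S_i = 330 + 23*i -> [330, 353, 376, 399, 422]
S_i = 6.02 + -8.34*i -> [6.02, -2.32, -10.66, -19.0, -27.34]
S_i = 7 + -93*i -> [7, -86, -179, -272, -365]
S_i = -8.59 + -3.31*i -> [-8.59, -11.9, -15.21, -18.52, -21.83]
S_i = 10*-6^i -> [10, -60, 360, -2160, 12960]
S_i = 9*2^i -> [9, 18, 36, 72, 144]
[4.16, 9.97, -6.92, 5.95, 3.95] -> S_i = Random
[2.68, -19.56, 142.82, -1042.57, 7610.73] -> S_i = 2.68*(-7.30)^i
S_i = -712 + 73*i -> [-712, -639, -566, -493, -420]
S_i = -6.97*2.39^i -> [-6.97, -16.66, -39.81, -95.15, -227.42]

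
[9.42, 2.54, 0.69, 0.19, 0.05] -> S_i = 9.42*0.27^i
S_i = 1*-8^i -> [1, -8, 64, -512, 4096]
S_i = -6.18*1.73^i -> [-6.18, -10.69, -18.5, -32.0, -55.36]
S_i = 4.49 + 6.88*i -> [4.49, 11.37, 18.25, 25.13, 32.01]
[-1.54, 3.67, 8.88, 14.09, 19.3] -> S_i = -1.54 + 5.21*i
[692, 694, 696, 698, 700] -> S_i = 692 + 2*i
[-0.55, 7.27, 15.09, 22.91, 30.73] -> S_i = -0.55 + 7.82*i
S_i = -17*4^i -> [-17, -68, -272, -1088, -4352]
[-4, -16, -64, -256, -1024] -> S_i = -4*4^i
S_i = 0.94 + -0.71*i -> [0.94, 0.23, -0.48, -1.19, -1.9]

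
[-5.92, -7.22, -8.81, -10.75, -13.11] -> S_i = -5.92*1.22^i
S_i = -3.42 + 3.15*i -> [-3.42, -0.27, 2.88, 6.03, 9.18]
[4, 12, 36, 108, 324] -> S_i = 4*3^i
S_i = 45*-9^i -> [45, -405, 3645, -32805, 295245]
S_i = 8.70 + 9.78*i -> [8.7, 18.48, 28.26, 38.04, 47.82]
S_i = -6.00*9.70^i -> [-6.0, -58.2, -564.54, -5476.04, -53117.57]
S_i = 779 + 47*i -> [779, 826, 873, 920, 967]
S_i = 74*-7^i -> [74, -518, 3626, -25382, 177674]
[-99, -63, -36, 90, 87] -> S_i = Random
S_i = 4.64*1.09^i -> [4.64, 5.06, 5.51, 6.01, 6.55]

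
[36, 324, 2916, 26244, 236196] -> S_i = 36*9^i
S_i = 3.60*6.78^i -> [3.6, 24.41, 165.49, 1122.0, 7607.14]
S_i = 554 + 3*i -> [554, 557, 560, 563, 566]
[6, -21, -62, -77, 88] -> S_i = Random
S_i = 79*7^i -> [79, 553, 3871, 27097, 189679]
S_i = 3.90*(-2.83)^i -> [3.9, -11.04, 31.23, -88.39, 250.16]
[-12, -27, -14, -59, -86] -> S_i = Random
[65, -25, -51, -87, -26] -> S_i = Random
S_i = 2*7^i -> [2, 14, 98, 686, 4802]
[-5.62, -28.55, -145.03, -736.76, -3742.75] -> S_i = -5.62*5.08^i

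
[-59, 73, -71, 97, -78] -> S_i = Random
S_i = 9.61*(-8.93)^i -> [9.61, -85.82, 766.35, -6843.49, 61112.38]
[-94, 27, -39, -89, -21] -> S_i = Random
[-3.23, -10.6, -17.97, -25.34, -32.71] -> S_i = -3.23 + -7.37*i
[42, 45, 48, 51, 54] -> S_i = 42 + 3*i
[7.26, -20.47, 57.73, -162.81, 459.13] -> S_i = 7.26*(-2.82)^i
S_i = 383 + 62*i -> [383, 445, 507, 569, 631]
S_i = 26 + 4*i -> [26, 30, 34, 38, 42]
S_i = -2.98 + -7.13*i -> [-2.98, -10.11, -17.24, -24.37, -31.5]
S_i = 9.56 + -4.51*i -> [9.56, 5.05, 0.54, -3.97, -8.48]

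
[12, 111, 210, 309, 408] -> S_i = 12 + 99*i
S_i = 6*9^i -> [6, 54, 486, 4374, 39366]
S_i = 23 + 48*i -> [23, 71, 119, 167, 215]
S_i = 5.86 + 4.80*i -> [5.86, 10.66, 15.46, 20.26, 25.06]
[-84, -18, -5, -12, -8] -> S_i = Random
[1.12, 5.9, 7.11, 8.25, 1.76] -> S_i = Random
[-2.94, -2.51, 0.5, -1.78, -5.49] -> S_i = Random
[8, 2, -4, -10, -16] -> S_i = 8 + -6*i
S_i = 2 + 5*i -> [2, 7, 12, 17, 22]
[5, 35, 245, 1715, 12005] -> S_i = 5*7^i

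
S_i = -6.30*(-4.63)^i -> [-6.3, 29.17, -135.05, 625.29, -2895.11]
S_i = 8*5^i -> [8, 40, 200, 1000, 5000]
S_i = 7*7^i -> [7, 49, 343, 2401, 16807]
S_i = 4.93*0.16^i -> [4.93, 0.79, 0.13, 0.02, 0.0]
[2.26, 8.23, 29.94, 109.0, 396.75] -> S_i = 2.26*3.64^i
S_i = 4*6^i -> [4, 24, 144, 864, 5184]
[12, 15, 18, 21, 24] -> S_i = 12 + 3*i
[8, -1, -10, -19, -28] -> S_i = 8 + -9*i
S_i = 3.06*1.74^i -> [3.06, 5.32, 9.26, 16.12, 28.05]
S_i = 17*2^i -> [17, 34, 68, 136, 272]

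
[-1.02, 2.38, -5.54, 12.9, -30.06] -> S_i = -1.02*(-2.33)^i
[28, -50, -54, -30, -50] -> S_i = Random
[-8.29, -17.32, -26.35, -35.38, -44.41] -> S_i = -8.29 + -9.03*i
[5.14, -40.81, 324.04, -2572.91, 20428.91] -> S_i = 5.14*(-7.94)^i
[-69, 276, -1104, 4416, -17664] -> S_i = -69*-4^i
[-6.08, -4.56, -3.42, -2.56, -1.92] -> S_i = -6.08*0.75^i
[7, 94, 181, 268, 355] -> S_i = 7 + 87*i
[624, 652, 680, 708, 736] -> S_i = 624 + 28*i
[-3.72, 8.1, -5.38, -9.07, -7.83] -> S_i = Random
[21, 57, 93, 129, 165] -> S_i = 21 + 36*i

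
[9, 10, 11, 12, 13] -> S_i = 9 + 1*i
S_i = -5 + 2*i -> [-5, -3, -1, 1, 3]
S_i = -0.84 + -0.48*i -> [-0.84, -1.32, -1.8, -2.28, -2.76]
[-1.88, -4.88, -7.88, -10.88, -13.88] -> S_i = -1.88 + -3.00*i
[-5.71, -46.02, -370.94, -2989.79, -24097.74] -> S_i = -5.71*8.06^i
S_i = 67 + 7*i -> [67, 74, 81, 88, 95]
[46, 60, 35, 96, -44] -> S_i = Random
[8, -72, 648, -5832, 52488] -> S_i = 8*-9^i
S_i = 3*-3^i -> [3, -9, 27, -81, 243]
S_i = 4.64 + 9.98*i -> [4.64, 14.62, 24.6, 34.58, 44.56]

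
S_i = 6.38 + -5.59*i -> [6.38, 0.79, -4.8, -10.39, -15.98]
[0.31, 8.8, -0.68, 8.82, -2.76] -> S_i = Random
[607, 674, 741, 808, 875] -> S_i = 607 + 67*i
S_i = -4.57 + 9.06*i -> [-4.57, 4.49, 13.55, 22.61, 31.67]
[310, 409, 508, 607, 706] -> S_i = 310 + 99*i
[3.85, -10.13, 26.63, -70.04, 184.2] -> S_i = 3.85*(-2.63)^i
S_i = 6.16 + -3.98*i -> [6.16, 2.18, -1.8, -5.78, -9.76]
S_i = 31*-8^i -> [31, -248, 1984, -15872, 126976]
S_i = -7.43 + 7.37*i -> [-7.43, -0.06, 7.31, 14.68, 22.05]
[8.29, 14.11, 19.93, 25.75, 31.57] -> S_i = 8.29 + 5.82*i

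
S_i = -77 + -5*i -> [-77, -82, -87, -92, -97]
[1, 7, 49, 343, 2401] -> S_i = 1*7^i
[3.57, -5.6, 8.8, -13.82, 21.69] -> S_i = 3.57*(-1.57)^i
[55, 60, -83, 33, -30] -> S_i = Random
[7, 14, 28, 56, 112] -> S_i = 7*2^i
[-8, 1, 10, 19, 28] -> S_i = -8 + 9*i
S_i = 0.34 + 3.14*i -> [0.34, 3.48, 6.62, 9.76, 12.9]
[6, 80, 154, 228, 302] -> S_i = 6 + 74*i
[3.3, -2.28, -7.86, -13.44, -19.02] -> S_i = 3.30 + -5.58*i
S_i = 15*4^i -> [15, 60, 240, 960, 3840]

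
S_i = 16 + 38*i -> [16, 54, 92, 130, 168]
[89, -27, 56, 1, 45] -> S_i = Random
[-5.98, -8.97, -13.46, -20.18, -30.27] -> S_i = -5.98*1.50^i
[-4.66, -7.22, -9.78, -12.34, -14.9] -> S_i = -4.66 + -2.56*i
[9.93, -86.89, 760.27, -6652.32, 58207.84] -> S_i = 9.93*(-8.75)^i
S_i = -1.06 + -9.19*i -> [-1.06, -10.25, -19.44, -28.63, -37.82]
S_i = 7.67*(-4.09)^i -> [7.67, -31.37, 128.3, -524.77, 2146.29]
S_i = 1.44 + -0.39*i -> [1.44, 1.05, 0.66, 0.27, -0.12]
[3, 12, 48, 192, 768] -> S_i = 3*4^i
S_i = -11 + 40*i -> [-11, 29, 69, 109, 149]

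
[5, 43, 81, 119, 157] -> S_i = 5 + 38*i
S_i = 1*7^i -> [1, 7, 49, 343, 2401]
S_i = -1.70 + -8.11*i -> [-1.7, -9.81, -17.92, -26.03, -34.14]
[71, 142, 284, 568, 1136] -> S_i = 71*2^i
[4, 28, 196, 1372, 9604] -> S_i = 4*7^i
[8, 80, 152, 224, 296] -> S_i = 8 + 72*i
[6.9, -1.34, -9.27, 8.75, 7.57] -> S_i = Random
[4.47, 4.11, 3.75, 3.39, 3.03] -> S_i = 4.47 + -0.36*i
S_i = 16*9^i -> [16, 144, 1296, 11664, 104976]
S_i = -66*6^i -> [-66, -396, -2376, -14256, -85536]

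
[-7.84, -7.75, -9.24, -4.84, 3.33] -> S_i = Random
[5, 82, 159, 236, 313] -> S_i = 5 + 77*i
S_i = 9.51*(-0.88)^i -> [9.51, -8.37, 7.36, -6.48, 5.7]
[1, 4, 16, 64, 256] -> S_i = 1*4^i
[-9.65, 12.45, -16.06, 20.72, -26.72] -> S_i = -9.65*(-1.29)^i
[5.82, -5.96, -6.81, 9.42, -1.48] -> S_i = Random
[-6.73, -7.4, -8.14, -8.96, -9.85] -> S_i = -6.73*1.10^i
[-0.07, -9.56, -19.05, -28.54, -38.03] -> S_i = -0.07 + -9.49*i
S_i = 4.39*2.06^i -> [4.39, 9.04, 18.63, 38.38, 79.06]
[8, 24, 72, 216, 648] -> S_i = 8*3^i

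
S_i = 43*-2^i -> [43, -86, 172, -344, 688]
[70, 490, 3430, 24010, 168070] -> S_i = 70*7^i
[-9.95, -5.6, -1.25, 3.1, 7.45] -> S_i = -9.95 + 4.35*i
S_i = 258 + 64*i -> [258, 322, 386, 450, 514]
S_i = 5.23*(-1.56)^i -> [5.23, -8.16, 12.73, -19.86, 30.97]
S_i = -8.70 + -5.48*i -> [-8.7, -14.18, -19.66, -25.14, -30.62]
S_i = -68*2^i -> [-68, -136, -272, -544, -1088]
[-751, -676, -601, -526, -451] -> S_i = -751 + 75*i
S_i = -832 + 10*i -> [-832, -822, -812, -802, -792]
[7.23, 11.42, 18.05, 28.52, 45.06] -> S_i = 7.23*1.58^i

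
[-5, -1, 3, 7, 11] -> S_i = -5 + 4*i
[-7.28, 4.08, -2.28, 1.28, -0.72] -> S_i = -7.28*(-0.56)^i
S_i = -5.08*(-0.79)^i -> [-5.08, 4.01, -3.17, 2.5, -1.98]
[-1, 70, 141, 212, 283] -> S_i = -1 + 71*i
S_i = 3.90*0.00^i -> [3.9, 0.0, 0.0, 0.0, 0.0]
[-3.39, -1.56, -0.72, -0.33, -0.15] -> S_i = -3.39*0.46^i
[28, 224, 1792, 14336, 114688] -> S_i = 28*8^i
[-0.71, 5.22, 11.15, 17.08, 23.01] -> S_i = -0.71 + 5.93*i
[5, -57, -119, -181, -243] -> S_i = 5 + -62*i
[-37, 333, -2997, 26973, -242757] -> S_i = -37*-9^i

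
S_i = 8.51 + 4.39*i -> [8.51, 12.9, 17.29, 21.68, 26.07]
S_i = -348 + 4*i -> [-348, -344, -340, -336, -332]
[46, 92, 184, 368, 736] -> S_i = 46*2^i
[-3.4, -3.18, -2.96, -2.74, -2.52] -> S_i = -3.40 + 0.22*i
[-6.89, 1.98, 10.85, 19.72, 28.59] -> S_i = -6.89 + 8.87*i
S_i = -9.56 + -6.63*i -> [-9.56, -16.19, -22.82, -29.45, -36.08]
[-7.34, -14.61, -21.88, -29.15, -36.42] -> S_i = -7.34 + -7.27*i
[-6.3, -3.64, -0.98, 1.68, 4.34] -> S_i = -6.30 + 2.66*i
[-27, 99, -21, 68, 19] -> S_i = Random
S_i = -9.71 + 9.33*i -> [-9.71, -0.38, 8.95, 18.28, 27.61]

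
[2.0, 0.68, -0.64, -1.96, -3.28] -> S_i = 2.00 + -1.32*i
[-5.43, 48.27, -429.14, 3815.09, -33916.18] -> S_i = -5.43*(-8.89)^i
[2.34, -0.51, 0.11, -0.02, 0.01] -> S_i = 2.34*(-0.22)^i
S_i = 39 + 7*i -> [39, 46, 53, 60, 67]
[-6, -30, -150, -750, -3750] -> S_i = -6*5^i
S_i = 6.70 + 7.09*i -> [6.7, 13.79, 20.88, 27.97, 35.06]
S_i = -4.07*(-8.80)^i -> [-4.07, 35.82, -315.18, 2773.59, -24407.6]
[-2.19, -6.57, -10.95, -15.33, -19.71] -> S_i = -2.19 + -4.38*i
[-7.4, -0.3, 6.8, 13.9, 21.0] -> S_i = -7.40 + 7.10*i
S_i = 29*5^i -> [29, 145, 725, 3625, 18125]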